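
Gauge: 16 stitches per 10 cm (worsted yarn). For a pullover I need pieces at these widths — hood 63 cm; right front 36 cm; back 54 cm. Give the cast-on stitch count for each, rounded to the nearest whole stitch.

hood 101; right front 58; back 86.

Rate = 16/10 = 1.6 sts per cm.
hood: 63 × 1.6 = 100.80 → 101.
right front: 36 × 1.6 = 57.60 → 58.
back: 54 × 1.6 = 86.40 → 86.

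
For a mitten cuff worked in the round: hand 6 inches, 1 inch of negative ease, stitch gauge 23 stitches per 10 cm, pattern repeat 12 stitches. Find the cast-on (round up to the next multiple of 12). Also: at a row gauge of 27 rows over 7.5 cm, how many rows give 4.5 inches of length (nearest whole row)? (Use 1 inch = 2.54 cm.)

Cast on 36 stitches; work 41 rows.

Finished = 6 − 1 = 5 inches.
5 inches × 2.54 = 12.70 cm.
23/10 = 2.3 sts per cm; 12.70 × 2.3 = 29.21 sts.
Next multiple of 12 → 36.
4.5 inches = 11.43 cm; × 3.6 = 41.15 → 41 rows.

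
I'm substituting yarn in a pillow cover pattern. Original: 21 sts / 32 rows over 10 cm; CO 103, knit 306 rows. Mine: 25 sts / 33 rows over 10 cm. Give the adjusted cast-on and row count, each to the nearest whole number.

Cast on 123 stitches; work 316 rows.

Stitches: 103 × 25/21 = 122.62 → 123.
Rows: 306 × 33/32 = 315.56 → 316.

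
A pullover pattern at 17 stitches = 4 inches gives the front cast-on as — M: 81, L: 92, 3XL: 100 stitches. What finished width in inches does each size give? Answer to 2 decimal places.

17/4 = 4.25 sts per in.
M: 81 / 4.25 = 19.059 → 19.06 in.
L: 92 / 4.25 = 21.647 → 21.65 in.
3XL: 100 / 4.25 = 23.529 → 23.53 in.

M 19.06 inches; L 21.65 inches; 3XL 23.53 inches.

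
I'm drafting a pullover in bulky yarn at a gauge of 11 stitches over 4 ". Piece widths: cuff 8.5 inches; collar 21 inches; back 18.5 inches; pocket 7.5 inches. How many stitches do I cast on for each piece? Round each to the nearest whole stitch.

Rate = 11/4 = 2.75 sts per in.
cuff: 8.5 × 2.75 = 23.38 → 23.
collar: 21 × 2.75 = 57.75 → 58.
back: 18.5 × 2.75 = 50.88 → 51.
pocket: 7.5 × 2.75 = 20.62 → 21.

cuff 23; collar 58; back 51; pocket 21.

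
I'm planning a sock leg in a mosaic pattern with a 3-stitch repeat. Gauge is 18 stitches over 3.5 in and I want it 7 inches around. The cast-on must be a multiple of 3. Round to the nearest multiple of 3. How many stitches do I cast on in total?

18 / 3.5 = 5.143 sts per inch.
7 × 5.143 = 36.00 sts.
Nearest multiple of 3: 36.

CO 36 sts.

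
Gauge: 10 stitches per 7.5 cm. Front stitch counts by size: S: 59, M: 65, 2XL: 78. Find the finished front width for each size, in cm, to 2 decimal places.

S 44.25 cm; M 48.75 cm; 2XL 58.50 cm.

10/7.5 = 1.333 sts per cm.
S: 59 / 1.333 = 44.250 → 44.25 cm.
M: 65 / 1.333 = 48.750 → 48.75 cm.
2XL: 78 / 1.333 = 58.500 → 58.50 cm.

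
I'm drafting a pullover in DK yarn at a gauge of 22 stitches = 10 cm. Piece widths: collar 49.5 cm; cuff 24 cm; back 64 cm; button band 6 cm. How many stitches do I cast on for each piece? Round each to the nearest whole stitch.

Rate = 22/10 = 2.2 sts per cm.
collar: 49.5 × 2.2 = 108.90 → 109.
cuff: 24 × 2.2 = 52.80 → 53.
back: 64 × 2.2 = 140.80 → 141.
button band: 6 × 2.2 = 13.20 → 13.

collar 109; cuff 53; back 141; button band 13.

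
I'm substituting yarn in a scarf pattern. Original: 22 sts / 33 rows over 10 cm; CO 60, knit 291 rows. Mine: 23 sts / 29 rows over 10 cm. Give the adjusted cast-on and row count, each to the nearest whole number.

Cast on 63 stitches; work 256 rows.

Stitches: 60 × 23/22 = 62.73 → 63.
Rows: 291 × 29/33 = 255.73 → 256.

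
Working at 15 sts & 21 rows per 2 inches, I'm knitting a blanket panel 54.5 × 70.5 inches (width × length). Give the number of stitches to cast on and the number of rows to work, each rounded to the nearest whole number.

Cast on 409 stitches and work 740 rows.

Stitch gauge = 15/2 = 7.5 sts/in; 54.5 × 7.5 = 408.75 → 409 sts.
Row gauge = 21/2 = 10.5 rows/in; 70.5 × 10.5 = 740.25 → 740 rows.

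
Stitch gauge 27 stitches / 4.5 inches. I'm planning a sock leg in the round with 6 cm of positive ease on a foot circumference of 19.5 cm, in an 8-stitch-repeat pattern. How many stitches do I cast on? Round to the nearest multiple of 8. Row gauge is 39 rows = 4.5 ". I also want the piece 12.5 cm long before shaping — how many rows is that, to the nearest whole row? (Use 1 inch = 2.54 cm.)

Finished = 19.5 + 6 = 25.5 cm.
25.5 cm × 1/2.54 = 10.04 inches.
27/4.5 = 6 sts per in; 10.04 × 6 = 60.24 sts.
Nearest multiple of 8 → 64.
12.5 cm = 4.92 inches; × 8.667 = 42.65 → 43 rows.

Cast on 64 stitches; work 43 rows.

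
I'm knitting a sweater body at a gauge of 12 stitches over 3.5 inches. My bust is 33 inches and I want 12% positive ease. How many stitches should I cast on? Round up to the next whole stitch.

Finished = 33 × 1.12 = 36.96 in.
12 / 3.5 = 3.429 sts per inch.
36.96 × 3.429 = 126.72 sts.
→ 127 sts.

CO 127 sts.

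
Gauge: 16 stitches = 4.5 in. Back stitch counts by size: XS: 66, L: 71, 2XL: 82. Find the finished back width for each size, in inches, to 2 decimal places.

XS 18.56 inches; L 19.97 inches; 2XL 23.06 inches.

16/4.5 = 3.556 sts per in.
XS: 66 / 3.556 = 18.562 → 18.56 in.
L: 71 / 3.556 = 19.969 → 19.97 in.
2XL: 82 / 3.556 = 23.062 → 23.06 in.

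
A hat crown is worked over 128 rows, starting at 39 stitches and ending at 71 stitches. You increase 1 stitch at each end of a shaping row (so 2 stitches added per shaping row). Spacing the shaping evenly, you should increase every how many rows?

Increase every 8th row.

Stitches to add: |71 − 39| = 32.
Shaping rows needed: 32 / 2 = 16.
128 rows / 16 = every 8 rows.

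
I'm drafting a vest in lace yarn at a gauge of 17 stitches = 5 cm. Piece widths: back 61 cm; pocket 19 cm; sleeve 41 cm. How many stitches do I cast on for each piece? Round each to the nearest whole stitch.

Rate = 17/5 = 3.4 sts per cm.
back: 61 × 3.4 = 207.40 → 207.
pocket: 19 × 3.4 = 64.60 → 65.
sleeve: 41 × 3.4 = 139.40 → 139.

back 207; pocket 65; sleeve 139.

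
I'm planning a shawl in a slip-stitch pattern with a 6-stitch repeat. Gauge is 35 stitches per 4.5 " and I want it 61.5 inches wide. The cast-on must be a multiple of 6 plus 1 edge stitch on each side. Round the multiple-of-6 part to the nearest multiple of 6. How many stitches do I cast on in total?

476 stitches.

35 / 4.5 = 7.778 sts per inch.
61.5 × 7.778 = 478.33 sts.
Less 2 edge sts → 476.33 for the repeat.
Nearest multiple of 6: 474.
Add back 2 edge sts → 476.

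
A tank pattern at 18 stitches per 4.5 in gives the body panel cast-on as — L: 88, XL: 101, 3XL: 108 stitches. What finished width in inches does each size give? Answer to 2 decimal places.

18/4.5 = 4 sts per in.
L: 88 / 4 = 22.000 → 22.00 in.
XL: 101 / 4 = 25.250 → 25.25 in.
3XL: 108 / 4 = 27.000 → 27.00 in.

L 22.00 inches; XL 25.25 inches; 3XL 27.00 inches.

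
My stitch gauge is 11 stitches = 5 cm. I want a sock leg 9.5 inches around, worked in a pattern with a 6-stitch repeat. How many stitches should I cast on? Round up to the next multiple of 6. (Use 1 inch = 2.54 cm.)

Cast on 54 stitches.

9.5 in = 9.5 × 2.54 = 24.13 cm.
11 / 5 = 2.2 sts/cm.
24.13 × 2.2 = 53.09 sts.
→ 54.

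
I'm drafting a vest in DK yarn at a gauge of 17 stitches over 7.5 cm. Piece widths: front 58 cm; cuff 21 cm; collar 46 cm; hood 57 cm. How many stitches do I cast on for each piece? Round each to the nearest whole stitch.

Rate = 17/7.5 = 2.267 sts per cm.
front: 58 × 2.267 = 131.47 → 131.
cuff: 21 × 2.267 = 47.60 → 48.
collar: 46 × 2.267 = 104.27 → 104.
hood: 57 × 2.267 = 129.20 → 129.

front 131; cuff 48; collar 104; hood 129.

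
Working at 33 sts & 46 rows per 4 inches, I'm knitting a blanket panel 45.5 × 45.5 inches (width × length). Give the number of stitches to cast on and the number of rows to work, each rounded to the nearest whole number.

Cast on 375 stitches and work 523 rows.

Stitch gauge = 33/4 = 8.25 sts/in; 45.5 × 8.25 = 375.38 → 375 sts.
Row gauge = 46/4 = 11.5 rows/in; 45.5 × 11.5 = 523.25 → 523 rows.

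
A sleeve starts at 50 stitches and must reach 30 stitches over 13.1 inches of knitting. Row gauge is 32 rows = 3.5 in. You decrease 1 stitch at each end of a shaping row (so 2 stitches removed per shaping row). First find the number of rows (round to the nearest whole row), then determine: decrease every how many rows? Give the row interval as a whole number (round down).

Decrease every 12th row.

Rows = 13.1 × 9.143 = 119.8 → 120 rows.
Stitches to remove: 20 → 10 shaping rows (at 2 st each).
120 / 10 = 12.00 → every 12 rows.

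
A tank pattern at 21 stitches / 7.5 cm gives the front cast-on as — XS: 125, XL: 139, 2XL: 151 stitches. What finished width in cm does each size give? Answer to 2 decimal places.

XS 44.64 cm; XL 49.64 cm; 2XL 53.93 cm.

21/7.5 = 2.8 sts per cm.
XS: 125 / 2.8 = 44.643 → 44.64 cm.
XL: 139 / 2.8 = 49.643 → 49.64 cm.
2XL: 151 / 2.8 = 53.929 → 53.93 cm.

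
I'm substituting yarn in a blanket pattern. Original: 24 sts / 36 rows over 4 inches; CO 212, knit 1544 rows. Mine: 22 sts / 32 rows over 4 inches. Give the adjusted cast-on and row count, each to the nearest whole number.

Stitches: 212 × 22/24 = 194.33 → 194.
Rows: 1544 × 32/36 = 1372.44 → 1372.

Cast on 194 stitches; work 1372 rows.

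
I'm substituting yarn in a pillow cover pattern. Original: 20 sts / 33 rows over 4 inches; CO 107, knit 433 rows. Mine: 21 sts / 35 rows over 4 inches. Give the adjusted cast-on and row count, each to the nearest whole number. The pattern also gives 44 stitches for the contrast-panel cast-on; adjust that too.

Stitches: 107 × 21/20 = 112.35 → 112.
Rows: 433 × 35/33 = 459.24 → 459.
contrast-panel cast-on: 44 × 21/20 = 46.20 → 46.

Cast on 112 stitches; work 459 rows; contrast-panel cast-on 46 stitches.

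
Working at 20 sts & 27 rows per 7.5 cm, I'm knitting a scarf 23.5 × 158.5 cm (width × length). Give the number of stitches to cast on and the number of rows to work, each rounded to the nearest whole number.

Stitch gauge = 20/7.5 = 2.667 sts/cm; 23.5 × 2.667 = 62.67 → 63 sts.
Row gauge = 27/7.5 = 3.6 rows/cm; 158.5 × 3.6 = 570.60 → 571 rows.

Cast on 63 stitches and work 571 rows.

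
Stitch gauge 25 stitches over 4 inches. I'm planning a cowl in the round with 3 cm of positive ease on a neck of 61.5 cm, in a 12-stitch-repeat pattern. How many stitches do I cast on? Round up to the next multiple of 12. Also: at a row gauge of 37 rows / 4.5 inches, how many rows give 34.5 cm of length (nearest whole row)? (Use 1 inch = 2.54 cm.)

Cast on 168 stitches; work 112 rows.

Finished = 61.5 + 3 = 64.5 cm.
64.5 cm × 1/2.54 = 25.39 inches.
25/4 = 6.25 sts per in; 25.39 × 6.25 = 158.71 sts.
Next multiple of 12 → 168.
34.5 cm = 13.58 inches; × 8.222 = 111.68 → 112 rows.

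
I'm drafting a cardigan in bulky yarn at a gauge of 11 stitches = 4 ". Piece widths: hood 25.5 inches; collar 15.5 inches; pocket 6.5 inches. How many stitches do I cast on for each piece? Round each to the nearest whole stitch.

hood 70; collar 43; pocket 18.

Rate = 11/4 = 2.75 sts per in.
hood: 25.5 × 2.75 = 70.12 → 70.
collar: 15.5 × 2.75 = 42.62 → 43.
pocket: 6.5 × 2.75 = 17.88 → 18.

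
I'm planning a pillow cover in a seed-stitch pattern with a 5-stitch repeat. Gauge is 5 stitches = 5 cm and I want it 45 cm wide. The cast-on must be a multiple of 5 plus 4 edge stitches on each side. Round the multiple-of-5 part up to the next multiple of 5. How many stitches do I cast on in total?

5 / 5 = 1 sts per cm.
45 × 1 = 45.00 sts.
Less 8 edge sts → 37.00 for the repeat.
Next multiple of 5: 40.
Add back 8 edge sts → 48.

Cast on 48 stitches.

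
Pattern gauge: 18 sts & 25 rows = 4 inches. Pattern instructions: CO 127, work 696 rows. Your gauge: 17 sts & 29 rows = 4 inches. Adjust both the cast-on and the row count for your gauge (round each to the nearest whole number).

Cast on 120 stitches; work 807 rows.

Stitches: 127 × 17/18 = 119.94 → 120.
Rows: 696 × 29/25 = 807.36 → 807.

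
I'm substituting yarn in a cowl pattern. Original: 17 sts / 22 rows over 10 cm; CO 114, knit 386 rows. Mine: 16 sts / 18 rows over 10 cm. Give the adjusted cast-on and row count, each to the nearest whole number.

Cast on 107 stitches; work 316 rows.

Stitches: 114 × 16/17 = 107.29 → 107.
Rows: 386 × 18/22 = 315.82 → 316.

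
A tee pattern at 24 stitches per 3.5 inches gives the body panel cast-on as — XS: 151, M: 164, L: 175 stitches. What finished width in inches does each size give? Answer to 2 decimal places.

24/3.5 = 6.857 sts per in.
XS: 151 / 6.857 = 22.021 → 22.02 in.
M: 164 / 6.857 = 23.917 → 23.92 in.
L: 175 / 6.857 = 25.521 → 25.52 in.

XS 22.02 inches; M 23.92 inches; L 25.52 inches.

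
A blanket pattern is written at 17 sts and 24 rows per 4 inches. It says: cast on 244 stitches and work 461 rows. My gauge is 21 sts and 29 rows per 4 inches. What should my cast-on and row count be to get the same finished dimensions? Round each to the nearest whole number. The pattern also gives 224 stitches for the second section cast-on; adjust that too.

Cast on 301 stitches; work 557 rows; second section cast-on 277 stitches.

Stitches: 244 × 21/17 = 301.41 → 301.
Rows: 461 × 29/24 = 557.04 → 557.
second section cast-on: 224 × 21/17 = 276.71 → 277.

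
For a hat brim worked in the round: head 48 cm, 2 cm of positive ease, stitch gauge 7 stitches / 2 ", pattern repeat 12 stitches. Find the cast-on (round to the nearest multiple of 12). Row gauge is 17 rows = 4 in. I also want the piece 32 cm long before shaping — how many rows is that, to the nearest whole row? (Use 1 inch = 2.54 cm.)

Finished = 48 + 2 = 50 cm.
50 cm × 1/2.54 = 19.69 inches.
7/2 = 3.5 sts per in; 19.69 × 3.5 = 68.90 sts.
Nearest multiple of 12 → 72.
32 cm = 12.60 inches; × 4.25 = 53.54 → 54 rows.

Cast on 72 stitches; work 54 rows.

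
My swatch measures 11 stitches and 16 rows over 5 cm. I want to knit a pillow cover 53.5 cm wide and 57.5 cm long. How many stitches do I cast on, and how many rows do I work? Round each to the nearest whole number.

Stitch gauge = 11/5 = 2.2 sts/cm; 53.5 × 2.2 = 117.70 → 118 sts.
Row gauge = 16/5 = 3.2 rows/cm; 57.5 × 3.2 = 184.00 → 184 rows.

Cast on 118 stitches and work 184 rows.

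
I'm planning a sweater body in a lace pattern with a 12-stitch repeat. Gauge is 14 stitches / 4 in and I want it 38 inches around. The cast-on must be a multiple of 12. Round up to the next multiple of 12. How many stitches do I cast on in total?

144 stitches.

14 / 4 = 3.5 sts per inch.
38 × 3.5 = 133.00 sts.
Next multiple of 12: 144.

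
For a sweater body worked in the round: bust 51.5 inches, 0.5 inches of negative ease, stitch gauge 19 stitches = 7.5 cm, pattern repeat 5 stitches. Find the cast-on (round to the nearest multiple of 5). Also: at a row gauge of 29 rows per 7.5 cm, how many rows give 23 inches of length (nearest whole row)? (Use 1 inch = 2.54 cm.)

Cast on 330 stitches; work 226 rows.

Finished = 51.5 − 0.5 = 51 inches.
51 inches × 2.54 = 129.54 cm.
19/7.5 = 2.533 sts per cm; 129.54 × 2.533 = 328.17 sts.
Nearest multiple of 5 → 330.
23 inches = 58.42 cm; × 3.867 = 225.89 → 226 rows.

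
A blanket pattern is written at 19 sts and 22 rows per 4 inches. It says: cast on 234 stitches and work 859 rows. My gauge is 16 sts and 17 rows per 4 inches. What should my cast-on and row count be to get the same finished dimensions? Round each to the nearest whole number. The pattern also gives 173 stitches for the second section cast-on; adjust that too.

Stitches: 234 × 16/19 = 197.05 → 197.
Rows: 859 × 17/22 = 663.77 → 664.
second section cast-on: 173 × 16/19 = 145.68 → 146.

Cast on 197 stitches; work 664 rows; second section cast-on 146 stitches.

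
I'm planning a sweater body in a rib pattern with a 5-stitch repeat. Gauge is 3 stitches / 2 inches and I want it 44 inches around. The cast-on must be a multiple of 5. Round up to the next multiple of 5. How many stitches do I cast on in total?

CO 70 sts.

3 / 2 = 1.5 sts per inch.
44 × 1.5 = 66.00 sts.
Next multiple of 5: 70.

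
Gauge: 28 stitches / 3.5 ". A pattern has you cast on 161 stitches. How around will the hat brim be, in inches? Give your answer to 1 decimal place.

28 stitches / 3.5 inch = 8 stitches per inch.
161 / 8 = 20.12 inches.

20.1 inches.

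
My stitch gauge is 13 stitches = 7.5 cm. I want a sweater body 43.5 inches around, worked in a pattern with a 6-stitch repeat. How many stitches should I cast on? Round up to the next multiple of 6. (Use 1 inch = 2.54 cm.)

43.5 in = 43.5 × 2.54 = 110.49 cm.
13 / 7.5 = 1.733 sts/cm.
110.49 × 1.733 = 191.52 sts.
→ 192.

CO 192 sts.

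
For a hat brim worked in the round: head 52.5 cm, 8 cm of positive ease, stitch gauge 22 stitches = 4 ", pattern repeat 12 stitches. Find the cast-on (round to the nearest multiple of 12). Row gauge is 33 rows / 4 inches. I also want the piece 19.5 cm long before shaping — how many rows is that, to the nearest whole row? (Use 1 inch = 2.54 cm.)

Cast on 132 stitches; work 63 rows.

Finished = 52.5 + 8 = 60.5 cm.
60.5 cm × 1/2.54 = 23.82 inches.
22/4 = 5.5 sts per in; 23.82 × 5.5 = 131.00 sts.
Nearest multiple of 12 → 132.
19.5 cm = 7.68 inches; × 8.25 = 63.34 → 63 rows.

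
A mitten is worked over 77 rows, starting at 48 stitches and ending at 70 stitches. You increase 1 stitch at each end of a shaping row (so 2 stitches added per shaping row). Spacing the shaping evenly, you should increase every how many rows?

Stitches to add: |70 − 48| = 22.
Shaping rows needed: 22 / 2 = 11.
77 rows / 11 = every 7 rows.

Increase every 7th row.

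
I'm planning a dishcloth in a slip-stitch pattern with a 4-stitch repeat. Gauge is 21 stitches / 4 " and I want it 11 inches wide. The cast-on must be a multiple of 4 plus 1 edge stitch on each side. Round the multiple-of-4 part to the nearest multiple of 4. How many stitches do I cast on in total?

21 / 4 = 5.25 sts per inch.
11 × 5.25 = 57.75 sts.
Less 2 edge sts → 55.75 for the repeat.
Nearest multiple of 4: 56.
Add back 2 edge sts → 58.

Cast on 58 stitches.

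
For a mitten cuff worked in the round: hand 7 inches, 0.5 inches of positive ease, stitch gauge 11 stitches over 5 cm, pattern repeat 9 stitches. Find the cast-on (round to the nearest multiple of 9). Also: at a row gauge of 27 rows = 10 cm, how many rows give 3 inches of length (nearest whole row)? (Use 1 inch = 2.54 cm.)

Finished = 7 + 0.5 = 7.5 inches.
7.5 inches × 2.54 = 19.05 cm.
11/5 = 2.2 sts per cm; 19.05 × 2.2 = 41.91 sts.
Nearest multiple of 9 → 45.
3 inches = 7.62 cm; × 2.7 = 20.57 → 21 rows.

Cast on 45 stitches; work 21 rows.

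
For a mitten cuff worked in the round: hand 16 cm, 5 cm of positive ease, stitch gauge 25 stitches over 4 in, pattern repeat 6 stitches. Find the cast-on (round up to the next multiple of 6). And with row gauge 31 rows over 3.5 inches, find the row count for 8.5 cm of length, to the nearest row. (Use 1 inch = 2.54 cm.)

Cast on 54 stitches; work 30 rows.

Finished = 16 + 5 = 21 cm.
21 cm × 1/2.54 = 8.27 inches.
25/4 = 6.25 sts per in; 8.27 × 6.25 = 51.67 sts.
Next multiple of 6 → 54.
8.5 cm = 3.35 inches; × 8.857 = 29.64 → 30 rows.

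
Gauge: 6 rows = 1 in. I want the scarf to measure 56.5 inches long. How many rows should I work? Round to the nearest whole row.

6 rows / 1 in = 6 rows per inch.
56.5 × 6 = 339.00 rows.

339 rows.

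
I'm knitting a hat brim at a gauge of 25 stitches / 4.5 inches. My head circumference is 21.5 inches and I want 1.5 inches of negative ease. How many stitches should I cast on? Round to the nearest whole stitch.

Finished = 21.5 − 1.5 = 20 in.
25 / 4.5 = 5.556 sts per inch.
20.00 × 5.556 = 111.11 sts.
→ 111 sts.

CO 111 sts.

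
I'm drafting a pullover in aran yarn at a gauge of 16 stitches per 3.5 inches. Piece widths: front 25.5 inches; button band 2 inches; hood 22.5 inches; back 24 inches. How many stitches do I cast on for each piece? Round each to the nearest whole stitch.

front 117; button band 9; hood 103; back 110.

Rate = 16/3.5 = 4.571 sts per in.
front: 25.5 × 4.571 = 116.57 → 117.
button band: 2 × 4.571 = 9.14 → 9.
hood: 22.5 × 4.571 = 102.86 → 103.
back: 24 × 4.571 = 109.71 → 110.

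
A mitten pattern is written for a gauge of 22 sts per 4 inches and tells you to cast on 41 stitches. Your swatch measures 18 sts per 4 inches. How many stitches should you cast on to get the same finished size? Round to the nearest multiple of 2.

34 stitches.

Scale factor = 18 / 22 = 0.818.
41 × 18 / 22 = 33.55 sts.
→ 34 sts.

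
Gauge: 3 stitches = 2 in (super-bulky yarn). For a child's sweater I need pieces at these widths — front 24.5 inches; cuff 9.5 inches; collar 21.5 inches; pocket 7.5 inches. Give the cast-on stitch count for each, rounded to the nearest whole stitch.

Rate = 3/2 = 1.5 sts per in.
front: 24.5 × 1.5 = 36.75 → 37.
cuff: 9.5 × 1.5 = 14.25 → 14.
collar: 21.5 × 1.5 = 32.25 → 32.
pocket: 7.5 × 1.5 = 11.25 → 11.

front 37; cuff 14; collar 32; pocket 11.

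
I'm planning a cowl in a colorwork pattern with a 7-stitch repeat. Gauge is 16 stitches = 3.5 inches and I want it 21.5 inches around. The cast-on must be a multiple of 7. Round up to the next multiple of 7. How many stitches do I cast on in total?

CO 105 sts.

16 / 3.5 = 4.571 sts per inch.
21.5 × 4.571 = 98.29 sts.
Next multiple of 7: 105.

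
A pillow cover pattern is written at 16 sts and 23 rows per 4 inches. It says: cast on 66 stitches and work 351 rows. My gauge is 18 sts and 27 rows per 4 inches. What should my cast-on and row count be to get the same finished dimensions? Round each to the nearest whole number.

Stitches: 66 × 18/16 = 74.25 → 74.
Rows: 351 × 27/23 = 412.04 → 412.

Cast on 74 stitches; work 412 rows.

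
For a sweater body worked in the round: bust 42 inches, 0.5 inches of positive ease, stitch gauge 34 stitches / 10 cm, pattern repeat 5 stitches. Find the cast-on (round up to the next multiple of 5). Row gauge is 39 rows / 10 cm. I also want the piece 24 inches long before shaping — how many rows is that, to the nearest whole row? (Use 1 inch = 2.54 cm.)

Cast on 370 stitches; work 238 rows.

Finished = 42 + 0.5 = 42.5 inches.
42.5 inches × 2.54 = 107.95 cm.
34/10 = 3.4 sts per cm; 107.95 × 3.4 = 367.03 sts.
Next multiple of 5 → 370.
24 inches = 60.96 cm; × 3.9 = 237.74 → 238 rows.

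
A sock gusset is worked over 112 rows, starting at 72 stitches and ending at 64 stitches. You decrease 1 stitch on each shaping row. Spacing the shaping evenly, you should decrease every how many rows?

Stitches to remove: |64 − 72| = 8.
Shaping rows needed: 8 / 1 = 8.
112 rows / 8 = every 14 rows.

Decrease every 14th row.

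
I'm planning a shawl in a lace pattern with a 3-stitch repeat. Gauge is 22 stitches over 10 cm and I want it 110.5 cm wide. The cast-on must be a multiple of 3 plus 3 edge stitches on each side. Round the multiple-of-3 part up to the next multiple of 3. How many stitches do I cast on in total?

22 / 10 = 2.2 sts per cm.
110.5 × 2.2 = 243.10 sts.
Less 6 edge sts → 237.10 for the repeat.
Next multiple of 3: 240.
Add back 6 edge sts → 246.

Cast on 246 stitches.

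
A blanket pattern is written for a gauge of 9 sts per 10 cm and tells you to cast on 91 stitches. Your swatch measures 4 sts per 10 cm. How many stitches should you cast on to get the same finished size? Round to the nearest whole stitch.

CO 40 sts.

Scale factor = 4 / 9 = 0.444.
91 × 4 / 9 = 40.44 sts.
→ 40 sts.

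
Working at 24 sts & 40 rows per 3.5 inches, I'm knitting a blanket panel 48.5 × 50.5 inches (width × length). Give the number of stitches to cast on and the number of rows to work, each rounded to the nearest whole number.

Cast on 333 stitches and work 577 rows.

Stitch gauge = 24/3.5 = 6.857 sts/in; 48.5 × 6.857 = 332.57 → 333 sts.
Row gauge = 40/3.5 = 11.429 rows/in; 50.5 × 11.429 = 577.14 → 577 rows.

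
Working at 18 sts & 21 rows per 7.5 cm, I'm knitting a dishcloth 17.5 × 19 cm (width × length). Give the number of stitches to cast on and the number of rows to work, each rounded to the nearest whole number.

Stitch gauge = 18/7.5 = 2.4 sts/cm; 17.5 × 2.4 = 42.00 → 42 sts.
Row gauge = 21/7.5 = 2.8 rows/cm; 19 × 2.8 = 53.20 → 53 rows.

Cast on 42 stitches and work 53 rows.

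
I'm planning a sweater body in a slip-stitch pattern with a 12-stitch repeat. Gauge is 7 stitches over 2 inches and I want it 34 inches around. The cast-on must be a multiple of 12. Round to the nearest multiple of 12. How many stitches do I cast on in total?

7 / 2 = 3.5 sts per inch.
34 × 3.5 = 119.00 sts.
Nearest multiple of 12: 120.

Cast on 120 stitches.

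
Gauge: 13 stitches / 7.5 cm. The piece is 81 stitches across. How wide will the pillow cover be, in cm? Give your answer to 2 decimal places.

13 stitches / 7.5 cm = 1.733 stitches per cm.
81 / 1.733 = 46.731 cm.

46.73 cm.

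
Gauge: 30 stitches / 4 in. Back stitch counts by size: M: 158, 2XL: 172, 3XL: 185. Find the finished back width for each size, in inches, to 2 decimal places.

30/4 = 7.5 sts per in.
M: 158 / 7.5 = 21.067 → 21.07 in.
2XL: 172 / 7.5 = 22.933 → 22.93 in.
3XL: 185 / 7.5 = 24.667 → 24.67 in.

M 21.07 inches; 2XL 22.93 inches; 3XL 24.67 inches.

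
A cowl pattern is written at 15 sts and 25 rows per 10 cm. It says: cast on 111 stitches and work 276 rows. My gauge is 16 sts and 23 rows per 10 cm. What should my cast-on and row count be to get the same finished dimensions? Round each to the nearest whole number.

Cast on 118 stitches; work 254 rows.

Stitches: 111 × 16/15 = 118.40 → 118.
Rows: 276 × 23/25 = 253.92 → 254.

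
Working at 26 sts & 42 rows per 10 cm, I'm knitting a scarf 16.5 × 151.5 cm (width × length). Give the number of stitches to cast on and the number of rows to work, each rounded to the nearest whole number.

Stitch gauge = 26/10 = 2.6 sts/cm; 16.5 × 2.6 = 42.90 → 43 sts.
Row gauge = 42/10 = 4.2 rows/cm; 151.5 × 4.2 = 636.30 → 636 rows.

Cast on 43 stitches and work 636 rows.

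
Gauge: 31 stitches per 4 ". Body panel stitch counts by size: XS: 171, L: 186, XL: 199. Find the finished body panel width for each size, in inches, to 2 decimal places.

XS 22.06 inches; L 24.00 inches; XL 25.68 inches.

31/4 = 7.75 sts per in.
XS: 171 / 7.75 = 22.065 → 22.06 in.
L: 186 / 7.75 = 24.000 → 24.00 in.
XL: 199 / 7.75 = 25.677 → 25.68 in.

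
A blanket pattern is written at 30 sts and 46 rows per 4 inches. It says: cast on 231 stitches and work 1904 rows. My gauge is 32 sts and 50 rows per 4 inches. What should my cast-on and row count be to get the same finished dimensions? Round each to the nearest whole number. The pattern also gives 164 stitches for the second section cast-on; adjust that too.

Cast on 246 stitches; work 2070 rows; second section cast-on 175 stitches.

Stitches: 231 × 32/30 = 246.40 → 246.
Rows: 1904 × 50/46 = 2069.57 → 2070.
second section cast-on: 164 × 32/30 = 174.93 → 175.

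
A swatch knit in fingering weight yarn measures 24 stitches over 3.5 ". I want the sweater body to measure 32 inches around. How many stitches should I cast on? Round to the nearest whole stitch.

24 stitches / 3.5 in = 6.857 stitches per inch.
32 × 6.857 = 219.43 stitches.
Round to nearest → 219.

Cast on 219 stitches.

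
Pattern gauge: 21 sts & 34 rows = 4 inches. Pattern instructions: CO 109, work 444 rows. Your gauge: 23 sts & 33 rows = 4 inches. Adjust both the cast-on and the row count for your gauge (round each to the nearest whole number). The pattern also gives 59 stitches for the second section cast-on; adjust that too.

Cast on 119 stitches; work 431 rows; second section cast-on 65 stitches.

Stitches: 109 × 23/21 = 119.38 → 119.
Rows: 444 × 33/34 = 430.94 → 431.
second section cast-on: 59 × 23/21 = 64.62 → 65.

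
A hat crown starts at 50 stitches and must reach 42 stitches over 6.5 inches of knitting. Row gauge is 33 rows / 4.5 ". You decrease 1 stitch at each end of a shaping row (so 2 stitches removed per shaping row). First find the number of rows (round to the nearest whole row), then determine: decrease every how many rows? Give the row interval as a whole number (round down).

Rows = 6.5 × 7.333 = 47.7 → 48 rows.
Stitches to remove: 8 → 4 shaping rows (at 2 st each).
48 / 4 = 12.00 → every 12 rows.

Decrease every 12th row.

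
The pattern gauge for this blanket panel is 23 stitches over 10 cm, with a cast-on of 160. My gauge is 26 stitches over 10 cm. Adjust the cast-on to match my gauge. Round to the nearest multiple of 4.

CO 180 sts.

Scale factor = 26 / 23 = 1.130.
160 × 26 / 23 = 180.87 sts.
→ 180 sts.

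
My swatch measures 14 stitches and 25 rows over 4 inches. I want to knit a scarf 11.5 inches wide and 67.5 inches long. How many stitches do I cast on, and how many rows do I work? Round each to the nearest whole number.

Stitch gauge = 14/4 = 3.5 sts/in; 11.5 × 3.5 = 40.25 → 40 sts.
Row gauge = 25/4 = 6.25 rows/in; 67.5 × 6.25 = 421.88 → 422 rows.

Cast on 40 stitches and work 422 rows.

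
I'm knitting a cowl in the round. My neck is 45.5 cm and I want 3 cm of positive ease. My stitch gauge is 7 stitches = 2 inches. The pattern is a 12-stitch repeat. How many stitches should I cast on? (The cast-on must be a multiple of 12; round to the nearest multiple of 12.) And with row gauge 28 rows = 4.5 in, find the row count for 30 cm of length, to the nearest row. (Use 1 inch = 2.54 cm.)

Finished = 45.5 + 3 = 48.5 cm.
48.5 cm × 1/2.54 = 19.09 inches.
7/2 = 3.5 sts per in; 19.09 × 3.5 = 66.83 sts.
Nearest multiple of 12 → 72.
30 cm = 11.81 inches; × 6.222 = 73.49 → 73 rows.

Cast on 72 stitches; work 73 rows.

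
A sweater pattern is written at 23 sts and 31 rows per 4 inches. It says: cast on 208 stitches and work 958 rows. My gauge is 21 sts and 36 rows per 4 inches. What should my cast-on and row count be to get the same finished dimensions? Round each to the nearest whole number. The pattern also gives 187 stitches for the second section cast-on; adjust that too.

Cast on 190 stitches; work 1113 rows; second section cast-on 171 stitches.

Stitches: 208 × 21/23 = 189.91 → 190.
Rows: 958 × 36/31 = 1112.52 → 1113.
second section cast-on: 187 × 21/23 = 170.74 → 171.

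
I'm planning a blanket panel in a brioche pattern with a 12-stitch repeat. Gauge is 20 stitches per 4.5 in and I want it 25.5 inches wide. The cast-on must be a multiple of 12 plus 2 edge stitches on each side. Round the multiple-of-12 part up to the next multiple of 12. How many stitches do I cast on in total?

20 / 4.5 = 4.444 sts per inch.
25.5 × 4.444 = 113.33 sts.
Less 4 edge sts → 109.33 for the repeat.
Next multiple of 12: 120.
Add back 4 edge sts → 124.

Cast on 124 stitches.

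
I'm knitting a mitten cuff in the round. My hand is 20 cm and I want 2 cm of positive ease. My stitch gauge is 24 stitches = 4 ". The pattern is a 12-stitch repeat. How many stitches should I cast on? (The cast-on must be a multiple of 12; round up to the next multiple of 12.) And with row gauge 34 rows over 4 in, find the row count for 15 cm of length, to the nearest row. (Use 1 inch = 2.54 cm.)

Cast on 60 stitches; work 50 rows.

Finished = 20 + 2 = 22 cm.
22 cm × 1/2.54 = 8.66 inches.
24/4 = 6 sts per in; 8.66 × 6 = 51.97 sts.
Next multiple of 12 → 60.
15 cm = 5.91 inches; × 8.5 = 50.20 → 50 rows.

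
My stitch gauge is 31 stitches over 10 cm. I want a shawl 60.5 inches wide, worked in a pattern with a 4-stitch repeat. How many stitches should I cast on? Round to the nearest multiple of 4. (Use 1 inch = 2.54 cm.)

476 stitches.

60.5 in = 60.5 × 2.54 = 153.67 cm.
31 / 10 = 3.1 sts/cm.
153.67 × 3.1 = 476.38 sts.
→ 476.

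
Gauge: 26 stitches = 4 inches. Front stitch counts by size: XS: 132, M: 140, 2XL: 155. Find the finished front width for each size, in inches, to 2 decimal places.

XS 20.31 inches; M 21.54 inches; 2XL 23.85 inches.

26/4 = 6.5 sts per in.
XS: 132 / 6.5 = 20.308 → 20.31 in.
M: 140 / 6.5 = 21.538 → 21.54 in.
2XL: 155 / 6.5 = 23.846 → 23.85 in.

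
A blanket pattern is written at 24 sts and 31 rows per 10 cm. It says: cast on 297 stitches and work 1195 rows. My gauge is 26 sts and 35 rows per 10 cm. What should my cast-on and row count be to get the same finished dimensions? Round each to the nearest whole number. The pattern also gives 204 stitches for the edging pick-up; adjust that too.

Cast on 322 stitches; work 1349 rows; edging pick-up 221 stitches.

Stitches: 297 × 26/24 = 321.75 → 322.
Rows: 1195 × 35/31 = 1349.19 → 1349.
edging pick-up: 204 × 26/24 = 221.00 → 221.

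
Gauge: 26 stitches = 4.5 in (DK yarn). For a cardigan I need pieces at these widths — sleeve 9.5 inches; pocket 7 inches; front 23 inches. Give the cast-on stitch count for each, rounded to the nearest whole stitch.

Rate = 26/4.5 = 5.778 sts per in.
sleeve: 9.5 × 5.778 = 54.89 → 55.
pocket: 7 × 5.778 = 40.44 → 40.
front: 23 × 5.778 = 132.89 → 133.

sleeve 55; pocket 40; front 133.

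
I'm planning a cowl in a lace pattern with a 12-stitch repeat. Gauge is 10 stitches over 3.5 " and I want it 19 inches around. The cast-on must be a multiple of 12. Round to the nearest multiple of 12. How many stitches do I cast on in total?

10 / 3.5 = 2.857 sts per inch.
19 × 2.857 = 54.29 sts.
Nearest multiple of 12: 60.

CO 60 sts.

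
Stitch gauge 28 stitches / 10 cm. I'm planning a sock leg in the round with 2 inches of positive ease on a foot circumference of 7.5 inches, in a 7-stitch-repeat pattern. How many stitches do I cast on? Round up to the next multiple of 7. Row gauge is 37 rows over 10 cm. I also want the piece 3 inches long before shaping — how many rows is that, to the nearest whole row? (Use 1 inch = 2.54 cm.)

Cast on 70 stitches; work 28 rows.

Finished = 7.5 + 2 = 9.5 inches.
9.5 inches × 2.54 = 24.13 cm.
28/10 = 2.8 sts per cm; 24.13 × 2.8 = 67.56 sts.
Next multiple of 7 → 70.
3 inches = 7.62 cm; × 3.7 = 28.19 → 28 rows.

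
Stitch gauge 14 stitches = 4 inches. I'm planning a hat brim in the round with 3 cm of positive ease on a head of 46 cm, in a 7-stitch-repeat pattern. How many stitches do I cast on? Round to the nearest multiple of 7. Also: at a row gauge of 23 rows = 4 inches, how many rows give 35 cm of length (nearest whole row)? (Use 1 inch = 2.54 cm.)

Finished = 46 + 3 = 49 cm.
49 cm × 1/2.54 = 19.29 inches.
14/4 = 3.5 sts per in; 19.29 × 3.5 = 67.52 sts.
Nearest multiple of 7 → 70.
35 cm = 13.78 inches; × 5.75 = 79.23 → 79 rows.

Cast on 70 stitches; work 79 rows.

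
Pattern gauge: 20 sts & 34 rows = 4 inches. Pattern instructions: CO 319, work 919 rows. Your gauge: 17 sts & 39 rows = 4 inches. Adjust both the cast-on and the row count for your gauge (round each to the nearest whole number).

Cast on 271 stitches; work 1054 rows.

Stitches: 319 × 17/20 = 271.15 → 271.
Rows: 919 × 39/34 = 1054.15 → 1054.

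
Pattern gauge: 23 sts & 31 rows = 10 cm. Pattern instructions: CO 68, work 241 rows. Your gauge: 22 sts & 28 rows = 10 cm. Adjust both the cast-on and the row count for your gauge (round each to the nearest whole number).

Stitches: 68 × 22/23 = 65.04 → 65.
Rows: 241 × 28/31 = 217.68 → 218.

Cast on 65 stitches; work 218 rows.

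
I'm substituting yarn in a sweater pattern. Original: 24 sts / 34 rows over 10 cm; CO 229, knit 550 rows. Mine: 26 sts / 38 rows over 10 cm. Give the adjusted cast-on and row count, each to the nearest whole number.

Stitches: 229 × 26/24 = 248.08 → 248.
Rows: 550 × 38/34 = 614.71 → 615.

Cast on 248 stitches; work 615 rows.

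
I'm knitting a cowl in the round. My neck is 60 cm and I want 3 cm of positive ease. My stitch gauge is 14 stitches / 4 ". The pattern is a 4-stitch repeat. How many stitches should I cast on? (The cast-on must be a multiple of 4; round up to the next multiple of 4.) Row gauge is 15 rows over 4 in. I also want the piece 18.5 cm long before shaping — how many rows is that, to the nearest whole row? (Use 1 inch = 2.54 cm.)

Cast on 88 stitches; work 27 rows.

Finished = 60 + 3 = 63 cm.
63 cm × 1/2.54 = 24.80 inches.
14/4 = 3.5 sts per in; 24.80 × 3.5 = 86.81 sts.
Next multiple of 4 → 88.
18.5 cm = 7.28 inches; × 3.75 = 27.31 → 27 rows.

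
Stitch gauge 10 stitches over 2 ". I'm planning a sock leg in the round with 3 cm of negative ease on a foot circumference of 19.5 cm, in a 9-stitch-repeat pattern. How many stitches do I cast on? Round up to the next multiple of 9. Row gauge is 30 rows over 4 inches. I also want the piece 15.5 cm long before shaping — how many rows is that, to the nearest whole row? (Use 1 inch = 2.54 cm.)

Finished = 19.5 − 3 = 16.5 cm.
16.5 cm × 1/2.54 = 6.50 inches.
10/2 = 5 sts per in; 6.50 × 5 = 32.48 sts.
Next multiple of 9 → 36.
15.5 cm = 6.10 inches; × 7.5 = 45.77 → 46 rows.

Cast on 36 stitches; work 46 rows.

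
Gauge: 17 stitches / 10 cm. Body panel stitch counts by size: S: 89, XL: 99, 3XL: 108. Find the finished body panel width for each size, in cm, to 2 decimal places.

17/10 = 1.7 sts per cm.
S: 89 / 1.7 = 52.353 → 52.35 cm.
XL: 99 / 1.7 = 58.235 → 58.24 cm.
3XL: 108 / 1.7 = 63.529 → 63.53 cm.

S 52.35 cm; XL 58.24 cm; 3XL 63.53 cm.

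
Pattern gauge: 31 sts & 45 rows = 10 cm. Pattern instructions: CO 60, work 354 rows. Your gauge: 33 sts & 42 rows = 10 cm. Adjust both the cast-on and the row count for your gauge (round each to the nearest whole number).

Stitches: 60 × 33/31 = 63.87 → 64.
Rows: 354 × 42/45 = 330.40 → 330.

Cast on 64 stitches; work 330 rows.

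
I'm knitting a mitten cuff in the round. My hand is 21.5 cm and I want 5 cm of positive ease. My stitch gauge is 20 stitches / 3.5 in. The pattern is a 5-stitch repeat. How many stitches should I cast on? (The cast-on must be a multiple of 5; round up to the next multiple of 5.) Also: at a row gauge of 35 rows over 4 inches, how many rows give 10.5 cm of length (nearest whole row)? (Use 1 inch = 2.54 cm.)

Cast on 60 stitches; work 36 rows.

Finished = 21.5 + 5 = 26.5 cm.
26.5 cm × 1/2.54 = 10.43 inches.
20/3.5 = 5.714 sts per in; 10.43 × 5.714 = 59.62 sts.
Next multiple of 5 → 60.
10.5 cm = 4.13 inches; × 8.75 = 36.17 → 36 rows.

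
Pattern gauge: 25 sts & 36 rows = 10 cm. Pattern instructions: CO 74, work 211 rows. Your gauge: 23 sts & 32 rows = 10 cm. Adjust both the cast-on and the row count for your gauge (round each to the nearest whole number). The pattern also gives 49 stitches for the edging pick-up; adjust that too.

Stitches: 74 × 23/25 = 68.08 → 68.
Rows: 211 × 32/36 = 187.56 → 188.
edging pick-up: 49 × 23/25 = 45.08 → 45.

Cast on 68 stitches; work 188 rows; edging pick-up 45 stitches.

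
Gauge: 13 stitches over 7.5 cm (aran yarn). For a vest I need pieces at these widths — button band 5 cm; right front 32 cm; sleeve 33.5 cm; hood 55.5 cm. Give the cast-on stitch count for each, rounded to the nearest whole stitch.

Rate = 13/7.5 = 1.733 sts per cm.
button band: 5 × 1.733 = 8.67 → 9.
right front: 32 × 1.733 = 55.47 → 55.
sleeve: 33.5 × 1.733 = 58.07 → 58.
hood: 55.5 × 1.733 = 96.20 → 96.

button band 9; right front 55; sleeve 58; hood 96.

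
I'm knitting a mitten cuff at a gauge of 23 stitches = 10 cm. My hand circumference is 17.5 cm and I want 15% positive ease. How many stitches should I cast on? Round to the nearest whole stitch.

Finished = 17.5 × 1.15 = 20.12 cm.
23 / 10 = 2.3 sts per cm.
20.12 × 2.3 = 46.29 sts.
→ 46 sts.

Cast on 46 stitches.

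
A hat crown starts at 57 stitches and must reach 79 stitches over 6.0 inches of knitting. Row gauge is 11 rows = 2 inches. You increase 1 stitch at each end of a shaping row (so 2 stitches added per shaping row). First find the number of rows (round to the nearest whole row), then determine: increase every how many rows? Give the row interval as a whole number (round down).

Increase every 3rd row.

Rows = 6.0 × 5.5 = 33.0 → 33 rows.
Stitches to add: 22 → 11 shaping rows (at 2 st each).
33 / 11 = 3.00 → every 3 rows.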